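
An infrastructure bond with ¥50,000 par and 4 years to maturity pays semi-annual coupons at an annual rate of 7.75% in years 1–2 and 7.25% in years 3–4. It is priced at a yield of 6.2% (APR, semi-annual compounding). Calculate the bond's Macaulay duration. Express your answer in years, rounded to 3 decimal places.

3.532 years

Periodic yield y = 0.031. Discount each cash flow and weight by its period:
  t   CF        PV=CF/(1+0.031)^t    t·PV
  1     1,937.50     1,879.2435     1,879.2435
  2     1,937.50     1,822.7386     3,645.4771
  3     1,937.50     1,767.9326     5,303.7979
  4     1,937.50     1,714.7746     6,859.0985
  5     1,812.50     1,555.9108     7,779.5539
  6     1,812.50     1,509.1278     9,054.7669
  7     1,812.50     1,463.7515    10,246.2606
  8    51,812.50    40,584.9697   324,679.7573
  Σ                 52,298.4491   369,447.9557
Price P = Σ PV = 52,298.4491.
Macaulay duration = Σ(t·PV) / P = 369,447.9557 / 52,298.4491 = 7.06422 half-year periods.
In years: 7.06422 / 2 = 3.53211 years.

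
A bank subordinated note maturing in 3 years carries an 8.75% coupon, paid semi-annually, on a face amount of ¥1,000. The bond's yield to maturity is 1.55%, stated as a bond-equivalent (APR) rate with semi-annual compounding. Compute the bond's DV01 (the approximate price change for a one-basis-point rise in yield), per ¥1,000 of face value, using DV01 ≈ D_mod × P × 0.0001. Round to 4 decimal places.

Periodic yield y = 0.00775.
  t   CF        PV=CF/(1+0.00775)^t    t·PV
  1        43.75        43.4135        43.4135
  2        43.75        43.0797        86.1594
  3        43.75        42.7484       128.2451
  4        43.75        42.4196       169.6785
  5        43.75        42.0934       210.4670
  6     1,043.75       996.5054     5,979.0323
  Σ                  1,210.2600     6,616.9958
P = 1,210.2600; D_Mac = 5.46742 half-year periods = 2.73371 yrs; D_mod = 2.71269 yrs.
DV01 ≈ 2.71269 × 1,210.2600 × 0.0001 = 0.328305.

¥0.3283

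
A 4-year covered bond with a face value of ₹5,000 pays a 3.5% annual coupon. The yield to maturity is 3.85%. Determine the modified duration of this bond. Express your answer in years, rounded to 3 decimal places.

Periodic yield y = 0.0385. First find Macaulay duration:
  t   CF        PV=CF/(1+0.0385)^t    t·PV
  1       175.00       168.5123       168.5123
  2       175.00       162.2651       324.5301
  3       175.00       156.2495       468.7484
  4     5,175.00     4,449.2248    17,796.8993
  Σ                  4,936.2516    18,758.6901
P = 4,936.2516; Macaulay duration = 18,758.6901 / 4,936.2516 = 3.80019 years.
Modified duration = D_Mac / (1 + y) = 3.80019 / 1.0385 = 3.65931 years.

3.659 years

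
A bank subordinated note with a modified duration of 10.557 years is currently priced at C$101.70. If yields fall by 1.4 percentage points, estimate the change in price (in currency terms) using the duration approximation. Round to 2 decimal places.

+C$15.03

Duration approximation: ΔP/P ≈ -D_mod · Δy = -10.557 × (-0.014) = +0.147798.
ΔP ≈ 101.70 × (+0.147798) = +15.0310566.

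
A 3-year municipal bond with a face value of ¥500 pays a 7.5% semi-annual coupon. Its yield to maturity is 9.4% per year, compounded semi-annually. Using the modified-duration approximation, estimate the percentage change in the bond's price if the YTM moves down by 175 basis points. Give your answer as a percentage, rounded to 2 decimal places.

Periodic yield y = 0.047. Modified duration first:
  t   CF        PV=CF/(1+0.047)^t    t·PV
  1        18.75        17.9083        17.9083
  2        18.75        17.1044        34.2088
  3        18.75        16.3366        49.0097
  4        18.75        15.6032        62.4129
  5        18.75        14.9028        74.5140
  6       518.75       393.8021     2,362.8126
  Σ                    475.6574     2,600.8663
P = 475.6574; D_Mac = 5.46794 half-year periods = 2.73397 yrs; D_mod = 2.73397/(1+0.047) = 2.61124 yrs.
ΔP/P ≈ -D_mod · Δy = -2.61124 × (-0.0175) = +0.045697 = +4.5697%.

+4.57%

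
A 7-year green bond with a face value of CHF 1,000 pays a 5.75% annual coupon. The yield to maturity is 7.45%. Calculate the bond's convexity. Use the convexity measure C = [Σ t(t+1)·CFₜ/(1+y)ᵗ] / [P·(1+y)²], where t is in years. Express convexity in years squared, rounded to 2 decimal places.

38.47

With y = 0.0745:
  t   CF        PV=CF/(1+0.0745)^t    t·PV        t(t+1)·PV
  1        57.50        53.5133        53.5133         107.0265
  2        57.50        49.8029        99.6059         298.8177
  3        57.50        46.3499       139.0496         556.1985
  4        57.50        43.1362       172.5449         862.7246
  5        57.50        40.1454       200.7270       1,204.3619
  6        57.50        37.3619       224.1716       1,569.2011
  7     1,057.50       639.4925     4,476.4473      35,811.5785
  Σ                    909.8021     5,366.0596      40,409.9088
P = 909.8021.
Convexity = Σ t(t+1)·PV / [P·(1+y)²] = 40,409.9088 / (909.8021 × 1.154550) = 38.47052.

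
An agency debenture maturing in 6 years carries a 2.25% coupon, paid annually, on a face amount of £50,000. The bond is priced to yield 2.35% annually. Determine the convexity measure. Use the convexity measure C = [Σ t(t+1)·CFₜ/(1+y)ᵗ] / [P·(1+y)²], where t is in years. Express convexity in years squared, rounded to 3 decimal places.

With y = 0.0235:
  t   CF        PV=CF/(1+0.0235)^t    t·PV        t(t+1)·PV
  1     1,125.00     1,099.1695     1,099.1695       2,198.3390
  2     1,125.00     1,073.9321     2,147.8642       6,443.5927
  3     1,125.00     1,049.2742     3,147.8225      12,591.2900
  4     1,125.00     1,025.1824     4,100.7295      20,503.6477
  5     1,125.00     1,001.6438     5,008.2188      30,049.3126
  6    51,125.00    44,474.0048   266,844.0291   1,867,908.2034
  Σ                 49,723.2068   282,347.8336   1,939,694.3854
P = 49,723.2068.
Convexity = Σ t(t+1)·PV / [P·(1+y)²] = 1,939,694.3854 / (49,723.2068 × 1.047552) = 37.23904.

37.239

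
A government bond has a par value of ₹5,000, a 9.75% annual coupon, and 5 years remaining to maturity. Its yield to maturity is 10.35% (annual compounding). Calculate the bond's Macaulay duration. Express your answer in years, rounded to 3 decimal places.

4.177 years

Periodic yield y = 0.1035. Discount each cash flow and weight by its year:
  t   CF        PV=CF/(1+0.1035)^t    t·PV
  1       487.50       441.7762       441.7762
  2       487.50       400.3409       800.6818
  3       487.50       362.7919     1,088.3758
  4       487.50       328.7648     1,315.0591
  5     5,487.50     3,353.6122    16,768.0612
  Σ                  4,887.2860    20,413.9540
Price P = Σ PV = 4,887.2860.
Macaulay duration = Σ(t·PV) / P = 20,413.9540 / 4,887.2860 = 4.17695 years.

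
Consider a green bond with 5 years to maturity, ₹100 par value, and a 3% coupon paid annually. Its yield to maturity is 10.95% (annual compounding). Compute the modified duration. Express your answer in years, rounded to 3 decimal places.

Periodic yield y = 0.1095. First find Macaulay duration:
  t   CF        PV=CF/(1+0.1095)^t    t·PV
  1         3.00         2.7039         2.7039
  2         3.00         2.4371         4.8741
  3         3.00         2.1965         6.5896
  4         3.00         1.9798         7.9190
  5       103.00        61.2633       306.3167
  Σ                     70.5806       328.4034
P = 70.5806; Macaulay duration = 328.4034 / 70.5806 = 4.65288 years.
Modified duration = D_Mac / (1 + y) = 4.65288 / 1.1095 = 4.19368 years.

4.194 years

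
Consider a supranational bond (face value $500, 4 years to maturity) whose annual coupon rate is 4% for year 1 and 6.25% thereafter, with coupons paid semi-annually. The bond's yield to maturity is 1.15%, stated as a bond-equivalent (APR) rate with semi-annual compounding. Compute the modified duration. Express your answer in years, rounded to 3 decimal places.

Periodic yield y = 0.00575. First find Macaulay duration:
  t   CF        PV=CF/(1+0.00575)^t    t·PV
  1       10.000         9.9428         9.9428
  2       10.000         9.8860        19.7720
  3       15.625        15.3585        46.0756
  4       15.625        15.2707        61.0829
  5       15.625        15.1834        75.9171
  6       15.625        15.0966        90.5797
  7       15.625        15.0103       105.0722
  8      515.625       492.5084     3,940.0671
  Σ                    588.2568     4,348.5095
P = 588.2568; Macaulay duration = 4,348.5095 / 588.2568 = 7.39220 half-year periods = 3.69610 years.
Modified duration = D_Mac / (1 + y) = 3.69610 / 1.00575 = 3.67497 years.

3.675 years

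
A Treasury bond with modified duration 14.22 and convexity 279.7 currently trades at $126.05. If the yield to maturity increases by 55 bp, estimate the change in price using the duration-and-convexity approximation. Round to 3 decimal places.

-$9.325

Duration effect: -D_mod·Δy = -14.22 × (+0.0055) = -0.078210
Convexity effect: ½·C·(Δy)² = 0.5 × 279.7 × (0.0055)² = +0.0042304625
ΔP/P ≈ -0.078210 + 0.0042304625 = -0.0739795375
ΔP ≈ 126.05 × (-0.0739795375) = -9.325120701875.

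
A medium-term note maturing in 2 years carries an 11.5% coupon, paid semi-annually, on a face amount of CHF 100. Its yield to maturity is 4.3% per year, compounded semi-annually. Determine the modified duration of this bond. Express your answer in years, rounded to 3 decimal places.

Periodic yield y = 0.0215. First find Macaulay duration:
  t   CF        PV=CF/(1+0.0215)^t    t·PV
  1         5.75         5.6290         5.6290
  2         5.75         5.5105        11.0210
  3         5.75         5.3945        16.1836
  4       105.75        97.1241       388.4963
  Σ                    113.6581       421.3298
P = 113.6581; Macaulay duration = 421.3298 / 113.6581 = 3.70699 half-year periods = 1.85350 years.
Modified duration = D_Mac / (1 + y) = 1.85350 / 1.0215 = 1.81449 years.

1.814 years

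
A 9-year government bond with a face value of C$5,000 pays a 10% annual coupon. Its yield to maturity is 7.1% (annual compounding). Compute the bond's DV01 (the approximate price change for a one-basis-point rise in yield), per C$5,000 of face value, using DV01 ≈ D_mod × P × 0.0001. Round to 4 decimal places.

C$3.6431

Periodic yield y = 0.071.
  t   CF        PV=CF/(1+0.071)^t    t·PV
  1       500.00       466.8534       466.8534
  2       500.00       435.9042       871.8084
  3       500.00       407.0067     1,221.0202
  4       500.00       380.0250     1,520.0998
  5       500.00       354.8319     1,774.1595
  6       500.00       331.3090     1,987.8538
  7       500.00       309.3454     2,165.4180
  8       500.00       288.8379     2,310.7035
  9     5,500.00     2,966.5895    26,699.3053
  Σ                  5,940.7030    39,017.2219
P = 5,940.7030; D_Mac = 6.56778 yrs; D_mod = 6.13238 yrs.
DV01 ≈ 6.13238 × 5,940.7030 × 0.0001 = 3.643065.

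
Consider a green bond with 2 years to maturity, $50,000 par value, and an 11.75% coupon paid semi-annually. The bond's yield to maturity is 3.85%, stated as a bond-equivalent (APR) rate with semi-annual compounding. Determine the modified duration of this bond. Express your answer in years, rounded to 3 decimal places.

Periodic yield y = 0.01925. First find Macaulay duration:
  t   CF        PV=CF/(1+0.01925)^t    t·PV
  1     2,937.50     2,882.0211     2,882.0211
  2     2,937.50     2,827.5900     5,655.1800
  3     2,937.50     2,774.1869     8,322.5607
  4    52,937.50    49,050.1734   196,200.6937
  Σ                 57,533.9714   213,060.4554
P = 57,533.9714; Macaulay duration = 213,060.4554 / 57,533.9714 = 3.70321 half-year periods = 1.85161 years.
Modified duration = D_Mac / (1 + y) = 1.85161 / 1.01925 = 1.81664 years.

1.817 years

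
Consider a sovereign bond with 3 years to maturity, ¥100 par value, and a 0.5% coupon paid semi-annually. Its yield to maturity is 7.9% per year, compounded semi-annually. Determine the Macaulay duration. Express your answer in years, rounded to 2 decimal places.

2.98 years

Periodic yield y = 0.0395. Discount each cash flow and weight by its period:
  t   CF        PV=CF/(1+0.0395)^t    t·PV
  1         0.25         0.2405         0.2405
  2         0.25         0.2314         0.4627
  3         0.25         0.2226         0.6677
  4         0.25         0.2141         0.8565
  5         0.25         0.2060         1.0299
  6       100.25        79.4580       476.7478
  Σ                     80.5725       480.0050
Price P = Σ PV = 80.5725.
Macaulay duration = Σ(t·PV) / P = 480.0050 / 80.5725 = 5.95743 half-year periods.
In years: 5.95743 / 2 = 2.97872 years.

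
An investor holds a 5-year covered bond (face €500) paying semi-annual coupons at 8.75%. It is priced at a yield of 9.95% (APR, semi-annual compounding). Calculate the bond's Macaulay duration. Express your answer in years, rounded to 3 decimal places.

4.131 years

Periodic yield y = 0.04975. Discount each cash flow and weight by its period:
  t   CF        PV=CF/(1+0.04975)^t    t·PV
  1       21.875        20.8383        20.8383
  2       21.875        19.8507        39.7014
  3       21.875        18.9100        56.7299
  4       21.875        18.0138        72.0551
  5       21.875        17.1601        85.8003
  6       21.875        16.3468        98.0808
  7       21.875        15.5721       109.0046
  8       21.875        14.8341       118.6727
  9       21.875        14.1311       127.1796
  10     521.875       321.1498     3,211.4980
  Σ                    476.8066     3,939.5608
Price P = Σ PV = 476.8066.
Macaulay duration = Σ(t·PV) / P = 3,939.5608 / 476.8066 = 8.26239 half-year periods.
In years: 8.26239 / 2 = 4.13119 years.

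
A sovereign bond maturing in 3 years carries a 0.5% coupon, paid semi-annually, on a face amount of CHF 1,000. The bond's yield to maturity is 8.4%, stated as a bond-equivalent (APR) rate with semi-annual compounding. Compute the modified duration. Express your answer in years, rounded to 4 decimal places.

2.8585 years

Periodic yield y = 0.042. First find Macaulay duration:
  t   CF        PV=CF/(1+0.042)^t    t·PV
  1         2.50         2.3992         2.3992
  2         2.50         2.3025         4.6051
  3         2.50         2.2097         6.6292
  4         2.50         2.1207         8.4826
  5         2.50         2.0352        10.1759
  6     1,002.50       783.2097     4,699.2583
  Σ                    794.2770     4,731.5502
P = 794.2770; Macaulay duration = 4,731.5502 / 794.2770 = 5.95705 half-year periods = 2.97853 years.
Modified duration = D_Mac / (1 + y) = 2.97853 / 1.042 = 2.85847 years.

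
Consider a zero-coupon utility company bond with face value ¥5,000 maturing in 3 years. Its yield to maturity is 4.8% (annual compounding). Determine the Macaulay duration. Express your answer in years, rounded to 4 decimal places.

A zero-coupon bond has a single cash flow at maturity, so its Macaulay duration equals its maturity: 3 years.

3.0000 years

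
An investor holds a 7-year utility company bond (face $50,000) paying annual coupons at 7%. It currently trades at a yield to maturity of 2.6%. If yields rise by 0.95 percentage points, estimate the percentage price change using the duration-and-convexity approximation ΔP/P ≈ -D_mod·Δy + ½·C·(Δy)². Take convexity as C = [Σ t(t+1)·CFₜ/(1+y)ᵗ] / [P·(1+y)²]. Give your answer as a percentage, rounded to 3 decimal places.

-5.295%

With y = 0.026:
  t   CF        PV=CF/(1+0.026)^t    t·PV        t(t+1)·PV
  1     3,500.00     3,411.3060     3,411.3060       6,822.6121
  2     3,500.00     3,324.8597     6,649.7194      19,949.1581
  3     3,500.00     3,240.6040     9,721.8120      38,887.2478
  4     3,500.00     3,158.4834    12,633.9337      63,169.6684
  5     3,500.00     3,078.4439    15,392.2194      92,353.3163
  6     3,500.00     3,000.4326    18,002.5958     126,018.1704
  7    53,500.00    44,701.5165   312,910.6153   2,503,284.9226
  Σ                 63,915.6461   378,722.2015   2,850,485.0958
P = 63,915.6461; D_Mac = 5.92534 yrs; D_mod = 5.77519 yrs; C = 42.36594.
Duration effect: -5.77519 × (+0.0095) = -0.054864
Convexity effect: 0.5 × 42.36594 × (0.0095)² = +0.0019118
ΔP/P ≈ -0.054864 + 0.0019118 = -0.052953 = -5.2953%.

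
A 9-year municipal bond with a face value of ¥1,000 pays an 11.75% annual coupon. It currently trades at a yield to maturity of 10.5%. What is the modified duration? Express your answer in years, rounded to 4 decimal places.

Periodic yield y = 0.105. First find Macaulay duration:
  t   CF        PV=CF/(1+0.105)^t    t·PV
  1       117.50       106.3348       106.3348
  2       117.50        96.2306       192.4613
  3       117.50        87.0865       261.2596
  4       117.50        78.8113       315.2454
  5       117.50        71.3225       356.6124
  6       117.50        64.5452       387.2714
  7       117.50        58.4120       408.8839
  8       117.50        52.8615       422.8922
  9     1,117.50       454.9745     4,094.7702
  Σ                  1,070.5790     6,545.7312
P = 1,070.5790; Macaulay duration = 6,545.7312 / 1,070.5790 = 6.11420 years.
Modified duration = D_Mac / (1 + y) = 6.11420 / 1.105 = 5.53321 years.

5.5332 years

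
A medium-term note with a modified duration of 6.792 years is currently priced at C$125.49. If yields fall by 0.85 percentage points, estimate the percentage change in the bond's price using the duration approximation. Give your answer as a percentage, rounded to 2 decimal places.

+5.77%

Duration approximation: ΔP/P ≈ -D_mod · Δy = -6.792 × (-0.0085) = +0.057732.
As a percentage: +5.7732%.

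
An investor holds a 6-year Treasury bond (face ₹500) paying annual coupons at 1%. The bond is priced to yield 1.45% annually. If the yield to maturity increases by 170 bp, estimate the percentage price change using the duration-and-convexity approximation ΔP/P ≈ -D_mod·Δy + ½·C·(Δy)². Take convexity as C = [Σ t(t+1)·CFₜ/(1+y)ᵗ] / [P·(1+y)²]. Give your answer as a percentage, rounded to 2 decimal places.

-9.23%

With y = 0.0145:
  t   CF        PV=CF/(1+0.0145)^t    t·PV        t(t+1)·PV
  1         5.00         4.9285         4.9285           9.8571
  2         5.00         4.8581         9.7162          29.1486
  3         5.00         4.7887        14.3660          57.4639
  4         5.00         4.7202        18.8809          94.4043
  5         5.00         4.6528        23.2638         139.5825
  6       505.00       463.2112     2,779.2673      19,454.8712
  Σ                    487.1595     2,850.4226      19,785.3276
P = 487.1595; D_Mac = 5.85111 yrs; D_mod = 5.76748 yrs; C = 39.46099.
Duration effect: -5.76748 × (+0.017) = -0.098047
Convexity effect: 0.5 × 39.46099 × (0.017)² = +0.0057021
ΔP/P ≈ -0.098047 + 0.0057021 = -0.092345 = -9.2345%.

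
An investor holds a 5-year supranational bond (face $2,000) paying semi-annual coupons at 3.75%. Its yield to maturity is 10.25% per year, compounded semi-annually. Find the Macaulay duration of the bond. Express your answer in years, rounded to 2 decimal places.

Periodic yield y = 0.05125. Discount each cash flow and weight by its period:
  t   CF        PV=CF/(1+0.05125)^t    t·PV
  1        37.50        35.6718        35.6718
  2        37.50        33.9328        67.8655
  3        37.50        32.2785        96.8355
  4        37.50        30.7049       122.8195
  5        37.50        29.2080       146.0398
  6        37.50        27.7840       166.7042
  7        37.50        26.4295       185.0066
  8        37.50        25.1410       201.1283
  9        37.50        23.9154       215.2384
  10    2,037.50     1,236.0542    12,360.5424
  Σ                  1,501.1201    13,597.8520
Price P = Σ PV = 1,501.1201.
Macaulay duration = Σ(t·PV) / P = 13,597.8520 / 1,501.1201 = 9.05847 half-year periods.
In years: 9.05847 / 2 = 4.52924 years.

4.53 years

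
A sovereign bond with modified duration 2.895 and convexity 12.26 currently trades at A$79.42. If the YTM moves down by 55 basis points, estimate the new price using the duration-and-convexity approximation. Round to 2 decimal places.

A$80.70

Duration effect: -D_mod·Δy = -2.895 × (-0.0055) = +0.0159225
Convexity effect: ½·C·(Δy)² = 0.5 × 12.26 × (-0.0055)² = +0.0001854325
ΔP/P ≈ +0.0159225 + 0.0001854325 = +0.0161079325
New price ≈ 79.42 × (1 + 0.0161079325) = 80.69929199915.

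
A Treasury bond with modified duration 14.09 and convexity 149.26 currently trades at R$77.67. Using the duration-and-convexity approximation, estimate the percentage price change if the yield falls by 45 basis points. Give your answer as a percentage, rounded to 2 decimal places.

+6.49%

Duration effect: -D_mod·Δy = -14.09 × (-0.0045) = +0.063405
Convexity effect: ½·C·(Δy)² = 0.5 × 149.26 × (-0.0045)² = +0.0015112575
ΔP/P ≈ +0.063405 + 0.0015112575 = +0.0649162575
= +6.49162575%.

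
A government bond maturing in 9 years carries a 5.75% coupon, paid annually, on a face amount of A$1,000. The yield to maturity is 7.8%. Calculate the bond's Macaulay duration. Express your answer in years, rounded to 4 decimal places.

7.1297 years

Periodic yield y = 0.078. Discount each cash flow and weight by its year:
  t   CF        PV=CF/(1+0.078)^t    t·PV
  1        57.50        53.3395        53.3395
  2        57.50        49.4801        98.9601
  3        57.50        45.8999       137.6996
  4        57.50        42.5787       170.3150
  5        57.50        39.4979       197.4895
  6        57.50        36.6400       219.8399
  7        57.50        33.9889       237.9220
  8        57.50        31.5295       252.2364
  9     1,057.50       537.9124     4,841.2113
  Σ                    870.8669     6,209.0133
Price P = Σ PV = 870.8669.
Macaulay duration = Σ(t·PV) / P = 6,209.0133 / 870.8669 = 7.12969 years.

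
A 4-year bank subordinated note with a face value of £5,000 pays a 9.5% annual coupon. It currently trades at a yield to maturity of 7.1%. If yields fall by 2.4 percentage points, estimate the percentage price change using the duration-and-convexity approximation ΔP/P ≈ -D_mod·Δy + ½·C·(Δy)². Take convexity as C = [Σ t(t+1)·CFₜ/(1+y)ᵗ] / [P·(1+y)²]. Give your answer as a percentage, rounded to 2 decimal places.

With y = 0.071:
  t   CF        PV=CF/(1+0.071)^t    t·PV        t(t+1)·PV
  1       475.00       443.5107       443.5107         887.0215
  2       475.00       414.1090       828.2180       2,484.6540
  3       475.00       386.6564     1,159.9692       4,639.8767
  4     5,475.00     4,161.2733    16,645.0932      83,225.4661
  Σ                  5,405.5494    19,076.7911      91,237.0183
P = 5,405.5494; D_Mac = 3.52911 yrs; D_mod = 3.29516 yrs; C = 14.71473.
Duration effect: -3.29516 × (-0.024) = +0.079084
Convexity effect: 0.5 × 14.71473 × (-0.024)² = +0.0042378
ΔP/P ≈ +0.079084 + 0.0042378 = +0.083322 = +8.3322%.

+8.33%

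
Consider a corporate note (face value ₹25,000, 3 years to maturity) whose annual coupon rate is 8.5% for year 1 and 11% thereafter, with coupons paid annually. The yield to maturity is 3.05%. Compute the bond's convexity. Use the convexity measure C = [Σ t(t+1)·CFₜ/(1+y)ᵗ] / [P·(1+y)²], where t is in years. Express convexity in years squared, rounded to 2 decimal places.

10.17

With y = 0.0305:
  t   CF        PV=CF/(1+0.0305)^t    t·PV        t(t+1)·PV
  1     2,125.00     2,062.1058     2,062.1058       4,124.2115
  2     2,750.00     2,589.6239     5,179.2479      15,537.7437
  3    27,750.00    25,358.2337    76,074.7010     304,298.8038
  Σ                 30,009.9634    83,316.0546     323,960.7590
P = 30,009.9634.
Convexity = Σ t(t+1)·PV / [P·(1+y)²] = 323,960.7590 / (30,009.9634 × 1.061930) = 10.16555.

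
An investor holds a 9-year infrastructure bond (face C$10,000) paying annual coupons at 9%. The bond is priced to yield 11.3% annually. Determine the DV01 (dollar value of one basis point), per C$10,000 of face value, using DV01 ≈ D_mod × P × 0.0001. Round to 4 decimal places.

C$4.9871

Periodic yield y = 0.113.
  t   CF        PV=CF/(1+0.113)^t    t·PV
  1       900.00       808.6253       808.6253
  2       900.00       726.5277     1,453.0554
  3       900.00       652.7652     1,958.2957
  4       900.00       586.4917     2,345.9667
  5       900.00       526.9467     2,634.7335
  6       900.00       473.4472     2,840.6830
  7       900.00       425.3793     2,977.6551
  8       900.00       382.1917     3,057.5332
  9    10,900.00     4,158.8190    37,429.3710
  Σ                  8,741.1938    55,505.9190
P = 8,741.1938; D_Mac = 6.34992 yrs; D_mod = 5.70523 yrs.
DV01 ≈ 5.70523 × 8,741.1938 × 0.0001 = 4.987055.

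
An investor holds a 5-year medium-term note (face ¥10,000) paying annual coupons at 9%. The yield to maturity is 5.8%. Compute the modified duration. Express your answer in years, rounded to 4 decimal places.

4.0556 years

Periodic yield y = 0.058. First find Macaulay duration:
  t   CF        PV=CF/(1+0.058)^t    t·PV
  1       900.00       850.6616       850.6616
  2       900.00       804.0280     1,608.0560
  3       900.00       759.9509     2,279.8526
  4       900.00       718.2900     2,873.1601
  5    10,900.00     8,222.3917    41,111.9583
  Σ                 11,355.3222    48,723.6886
P = 11,355.3222; Macaulay duration = 48,723.6886 / 11,355.3222 = 4.29082 years.
Modified duration = D_Mac / (1 + y) = 4.29082 / 1.058 = 4.05560 years.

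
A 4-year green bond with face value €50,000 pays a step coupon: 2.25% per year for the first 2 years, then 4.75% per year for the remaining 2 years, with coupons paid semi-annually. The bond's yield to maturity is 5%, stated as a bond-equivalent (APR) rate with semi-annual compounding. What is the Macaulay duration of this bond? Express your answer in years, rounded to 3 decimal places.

Periodic yield y = 0.025. Discount each cash flow and weight by its period:
  t   CF        PV=CF/(1+0.025)^t    t·PV
  1       562.50       548.7805       548.7805
  2       562.50       535.3956     1,070.7912
  3       562.50       522.3372     1,567.0115
  4       562.50       509.5972     2,038.3890
  5     1,187.50     1,049.5770     5,247.8848
  6     1,187.50     1,023.9775     6,143.8652
  7     1,187.50       999.0025     6,993.0173
  8    51,187.50    42,011.9651   336,095.7207
  Σ                 47,200.6325   359,705.4602
Price P = Σ PV = 47,200.6325.
Macaulay duration = Σ(t·PV) / P = 359,705.4602 / 47,200.6325 = 7.62078 half-year periods.
In years: 7.62078 / 2 = 3.81039 years.

3.810 years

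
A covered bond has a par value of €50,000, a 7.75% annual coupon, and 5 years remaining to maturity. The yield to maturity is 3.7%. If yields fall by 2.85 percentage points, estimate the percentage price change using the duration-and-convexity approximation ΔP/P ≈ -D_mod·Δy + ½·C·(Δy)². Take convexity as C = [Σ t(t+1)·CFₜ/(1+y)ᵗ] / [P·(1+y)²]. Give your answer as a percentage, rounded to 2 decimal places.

+13.01%

With y = 0.037:
  t   CF        PV=CF/(1+0.037)^t    t·PV        t(t+1)·PV
  1     3,875.00     3,736.7406     3,736.7406       7,473.4812
  2     3,875.00     3,603.4143     7,206.8285      21,620.4856
  3     3,875.00     3,474.8450    10,424.5350      41,698.1401
  4     3,875.00     3,350.8631    13,403.4523      67,017.2614
  5    53,875.00    44,925.5602   224,627.8010   1,347,766.8059
  Σ                 59,091.4231   259,399.3574   1,485,576.1742
P = 59,091.4231; D_Mac = 4.38980 yrs; D_mod = 4.23317 yrs; C = 23.37830.
Duration effect: -4.23317 × (-0.0285) = +0.120645
Convexity effect: 0.5 × 23.37830 × (-0.0285)² = +0.0094945
ΔP/P ≈ +0.120645 + 0.0094945 = +0.130140 = +13.0140%.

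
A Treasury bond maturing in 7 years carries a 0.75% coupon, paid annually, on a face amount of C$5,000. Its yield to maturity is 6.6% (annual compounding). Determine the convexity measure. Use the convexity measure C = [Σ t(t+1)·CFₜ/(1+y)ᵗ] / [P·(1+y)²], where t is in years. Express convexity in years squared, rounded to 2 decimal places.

47.46

With y = 0.066:
  t   CF        PV=CF/(1+0.066)^t    t·PV        t(t+1)·PV
  1        37.50        35.1782        35.1782          70.3565
  2        37.50        33.0002        66.0004         198.0013
  3        37.50        30.9571        92.8712         371.4847
  4        37.50        29.0404       116.1616         580.8078
  5        37.50        27.2424       136.2120         817.2718
  6        37.50        25.5557       153.3343       1,073.3400
  7     5,037.50     3,220.4357    22,543.0496     180,344.3967
  Σ                  3,401.4097    23,142.8072     183,455.6588
P = 3,401.4097.
Convexity = Σ t(t+1)·PV / [P·(1+y)²] = 183,455.6588 / (3,401.4097 × 1.136356) = 47.46328.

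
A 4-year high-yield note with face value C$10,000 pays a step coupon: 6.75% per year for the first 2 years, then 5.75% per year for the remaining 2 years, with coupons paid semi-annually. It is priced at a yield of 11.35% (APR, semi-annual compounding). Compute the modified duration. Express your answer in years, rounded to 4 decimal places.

3.3452 years

Periodic yield y = 0.05675. First find Macaulay duration:
  t   CF        PV=CF/(1+0.05675)^t    t·PV
  1       337.50       319.3754       319.3754
  2       337.50       302.2242       604.4484
  3       337.50       285.9941       857.9822
  4       337.50       270.6355     1,082.5420
  5       287.50       218.1607     1,090.8036
  6       287.50       206.4450     1,238.6698
  7       287.50       195.3584     1,367.5087
  8    10,287.50     6,615.0297    52,920.2373
  Σ                  8,413.2230    59,481.5675
P = 8,413.2230; Macaulay duration = 59,481.5675 / 8,413.2230 = 7.07001 half-year periods = 3.53500 years.
Modified duration = D_Mac / (1 + y) = 3.53500 / 1.05675 = 3.34517 years.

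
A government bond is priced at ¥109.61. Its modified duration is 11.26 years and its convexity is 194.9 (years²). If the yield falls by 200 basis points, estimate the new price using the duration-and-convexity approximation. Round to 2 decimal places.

¥138.57

Duration effect: -D_mod·Δy = -11.26 × (-0.02) = +0.225200
Convexity effect: ½·C·(Δy)² = 0.5 × 194.9 × (-0.02)² = +0.0389800
ΔP/P ≈ +0.225200 + 0.0389800 = +0.264180
New price ≈ 109.61 × (1 + 0.264180) = 138.5667698.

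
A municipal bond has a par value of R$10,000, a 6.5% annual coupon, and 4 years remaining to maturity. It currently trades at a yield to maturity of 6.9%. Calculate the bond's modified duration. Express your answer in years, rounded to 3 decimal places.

3.410 years

Periodic yield y = 0.069. First find Macaulay duration:
  t   CF        PV=CF/(1+0.069)^t    t·PV
  1       650.00       608.0449       608.0449
  2       650.00       568.7979     1,137.5957
  3       650.00       532.0841     1,596.2522
  4    10,650.00     8,155.2783    32,621.1133
  Σ                  9,864.2051    35,963.0060
P = 9,864.2051; Macaulay duration = 35,963.0060 / 9,864.2051 = 3.64581 years.
Modified duration = D_Mac / (1 + y) = 3.64581 / 1.069 = 3.41049 years.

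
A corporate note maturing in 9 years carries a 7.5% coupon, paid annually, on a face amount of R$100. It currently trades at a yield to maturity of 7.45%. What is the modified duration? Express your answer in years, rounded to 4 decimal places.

Periodic yield y = 0.0745. First find Macaulay duration:
  t   CF        PV=CF/(1+0.0745)^t    t·PV
  1         7.50         6.9800         6.9800
  2         7.50         6.4960        12.9921
  3         7.50         6.0456        18.1369
  4         7.50         5.6265        22.5059
  5         7.50         5.2364        26.1818
  6         7.50         4.8733        29.2398
  7         7.50         4.5354        31.7479
  8         7.50         4.2209        33.7676
  9       107.50        56.3055       506.7493
  Σ                    100.3196       688.3012
P = 100.3196; Macaulay duration = 688.3012 / 100.3196 = 6.86108 years.
Modified duration = D_Mac / (1 + y) = 6.86108 / 1.0745 = 6.38537 years.

6.3854 years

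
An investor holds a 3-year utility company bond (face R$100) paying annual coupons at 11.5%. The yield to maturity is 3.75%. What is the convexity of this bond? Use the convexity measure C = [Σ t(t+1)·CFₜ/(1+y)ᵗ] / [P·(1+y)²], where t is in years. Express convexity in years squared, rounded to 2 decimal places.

9.81

With y = 0.0375:
  t   CF        PV=CF/(1+0.0375)^t    t·PV        t(t+1)·PV
  1        11.50        11.0843        11.0843          22.1687
  2        11.50        10.6837        21.3674          64.1022
  3       111.50        99.8414       299.5241       1,198.0965
  Σ                    121.6094       331.9759       1,284.3674
P = 121.6094.
Convexity = Σ t(t+1)·PV / [P·(1+y)²] = 1,284.3674 / (121.6094 × 1.076406) = 9.81174.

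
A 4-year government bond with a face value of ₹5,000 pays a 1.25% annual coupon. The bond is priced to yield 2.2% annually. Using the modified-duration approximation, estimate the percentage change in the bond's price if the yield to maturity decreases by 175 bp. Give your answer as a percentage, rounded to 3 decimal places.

Periodic yield y = 0.022. Modified duration first:
  t   CF        PV=CF/(1+0.022)^t    t·PV
  1        62.50        61.1546        61.1546
  2        62.50        59.8382       119.6763
  3        62.50        58.5501       175.6502
  4     5,062.50     4,640.4645    18,561.8579
  Σ                  4,820.0073    18,918.3390
P = 4,820.0073; D_Mac = 3.92496 yrs; D_mod = 3.92496/(1+0.022) = 3.84047 yrs.
ΔP/P ≈ -D_mod · Δy = -3.84047 × (-0.0175) = +0.067208 = +6.7208%.

+6.721%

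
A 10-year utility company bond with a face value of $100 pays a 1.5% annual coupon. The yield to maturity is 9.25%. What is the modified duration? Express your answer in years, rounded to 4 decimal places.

Periodic yield y = 0.0925. First find Macaulay duration:
  t   CF        PV=CF/(1+0.0925)^t    t·PV
  1         1.50         1.3730         1.3730
  2         1.50         1.2567         2.5135
  3         1.50         1.1503         3.4510
  4         1.50         1.0529         4.2118
  5         1.50         0.9638         4.8190
  6         1.50         0.8822         5.2931
  7         1.50         0.8075         5.6525
  8         1.50         0.7391         5.9130
  9         1.50         0.6765         6.0889
  10      101.50        41.9036       419.0362
  Σ                     50.8058       458.3521
P = 50.8058; Macaulay duration = 458.3521 / 50.8058 = 9.02165 years.
Modified duration = D_Mac / (1 + y) = 9.02165 / 1.0925 = 8.25780 years.

8.2578 years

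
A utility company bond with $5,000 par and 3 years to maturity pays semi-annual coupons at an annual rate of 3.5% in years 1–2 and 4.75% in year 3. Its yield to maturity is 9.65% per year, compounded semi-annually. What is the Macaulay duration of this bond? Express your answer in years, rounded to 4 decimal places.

2.8590 years

Periodic yield y = 0.04825. Discount each cash flow and weight by its period:
  t   CF        PV=CF/(1+0.04825)^t    t·PV
  1        87.50        83.4725        83.4725
  2        87.50        79.6303       159.2606
  3        87.50        75.9650       227.8949
  4        87.50        72.4684       289.8735
  5       118.75        93.8230       469.1149
  6     5,118.75     3,858.1108    23,148.6646
  Σ                  4,263.4699    24,378.2811
Price P = Σ PV = 4,263.4699.
Macaulay duration = Σ(t·PV) / P = 24,378.2811 / 4,263.4699 = 5.71794 half-year periods.
In years: 5.71794 / 2 = 2.85897 years.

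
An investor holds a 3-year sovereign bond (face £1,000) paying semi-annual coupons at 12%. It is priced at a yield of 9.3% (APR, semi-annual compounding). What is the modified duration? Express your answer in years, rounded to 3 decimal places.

2.504 years

Periodic yield y = 0.0465. First find Macaulay duration:
  t   CF        PV=CF/(1+0.0465)^t    t·PV
  1        60.00        57.3340        57.3340
  2        60.00        54.7864       109.5728
  3        60.00        52.3520       157.0561
  4        60.00        50.0258       200.1033
  5        60.00        47.8030       239.0150
  6     1,060.00       806.9943     4,841.9658
  Σ                  1,069.2955     5,605.0470
P = 1,069.2955; Macaulay duration = 5,605.0470 / 1,069.2955 = 5.24181 half-year periods = 2.62091 years.
Modified duration = D_Mac / (1 + y) = 2.62091 / 1.0465 = 2.50445 years.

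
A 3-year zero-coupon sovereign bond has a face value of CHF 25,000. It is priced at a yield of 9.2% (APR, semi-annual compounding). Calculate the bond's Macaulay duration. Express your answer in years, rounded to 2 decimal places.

A zero-coupon bond has a single cash flow at maturity, so its Macaulay duration equals its maturity: 3 years.
(Equivalently: 6 semi-annual periods ÷ 2 = 3 years.)

3.00 years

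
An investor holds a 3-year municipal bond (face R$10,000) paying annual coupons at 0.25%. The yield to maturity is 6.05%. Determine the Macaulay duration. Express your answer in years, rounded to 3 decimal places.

2.992 years

Periodic yield y = 0.0605. Discount each cash flow and weight by its year:
  t   CF        PV=CF/(1+0.0605)^t    t·PV
  1        25.00        23.5738        23.5738
  2        25.00        22.2289        44.4579
  3    10,025.00     8,405.2834    25,215.8503
  Σ                  8,451.0862    25,283.8820
Price P = Σ PV = 8,451.0862.
Macaulay duration = Σ(t·PV) / P = 25,283.8820 / 8,451.0862 = 2.99179 years.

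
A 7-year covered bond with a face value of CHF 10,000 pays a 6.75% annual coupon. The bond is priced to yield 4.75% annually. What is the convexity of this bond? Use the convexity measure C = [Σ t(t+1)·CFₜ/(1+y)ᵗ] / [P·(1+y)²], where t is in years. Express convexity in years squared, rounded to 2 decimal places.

40.21

With y = 0.0475:
  t   CF        PV=CF/(1+0.0475)^t    t·PV        t(t+1)·PV
  1       675.00       644.3914       644.3914       1,288.7828
  2       675.00       615.1708     1,230.3416       3,691.0248
  3       675.00       587.2752     1,761.8257       7,047.3027
  4       675.00       560.6446     2,242.5784      11,212.8921
  5       675.00       535.2216     2,676.1079      16,056.6474
  6       675.00       510.9514     3,065.7083      21,459.9583
  7    10,675.00     7,714.1781    53,999.2468     431,993.9745
  Σ                 11,167.8331    65,620.2001     492,750.5824
P = 11,167.8331.
Convexity = Σ t(t+1)·PV / [P·(1+y)²] = 492,750.5824 / (11,167.8331 × 1.097256) = 40.21149.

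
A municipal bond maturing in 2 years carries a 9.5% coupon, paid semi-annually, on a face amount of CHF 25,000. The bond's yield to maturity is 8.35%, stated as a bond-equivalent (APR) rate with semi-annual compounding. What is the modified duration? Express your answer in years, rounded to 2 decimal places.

1.79 years

Periodic yield y = 0.04175. First find Macaulay duration:
  t   CF        PV=CF/(1+0.04175)^t    t·PV
  1     1,187.50     1,139.9088     1,139.9088
  2     1,187.50     1,094.2249     2,188.4498
  3     1,187.50     1,050.3719     3,151.1157
  4    26,187.50    22,235.1469    88,940.5878
  Σ                 25,519.6526    95,420.0621
P = 25,519.6526; Macaulay duration = 95,420.0621 / 25,519.6526 = 3.73908 half-year periods = 1.86954 years.
Modified duration = D_Mac / (1 + y) = 1.86954 / 1.04175 = 1.79462 years.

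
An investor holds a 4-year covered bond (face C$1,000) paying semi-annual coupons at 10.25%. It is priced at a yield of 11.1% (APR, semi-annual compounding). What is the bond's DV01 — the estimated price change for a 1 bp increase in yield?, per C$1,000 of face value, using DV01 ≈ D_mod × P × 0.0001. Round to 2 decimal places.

C$0.31

Periodic yield y = 0.0555.
  t   CF        PV=CF/(1+0.0555)^t    t·PV
  1        51.25        48.5552        48.5552
  2        51.25        46.0021        92.0041
  3        51.25        43.5832       130.7496
  4        51.25        41.2915       165.1661
  5        51.25        39.1203       195.6017
  6        51.25        37.0633       222.3800
  7        51.25        35.1145       245.8013
  8     1,051.25       682.4017     5,459.2137
  Σ                    973.1319     6,559.4718
P = 973.1319; D_Mac = 6.74058 half-year periods = 3.37029 yrs; D_mod = 3.19307 yrs.
DV01 ≈ 3.19307 × 973.1319 × 0.0001 = 0.310728.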